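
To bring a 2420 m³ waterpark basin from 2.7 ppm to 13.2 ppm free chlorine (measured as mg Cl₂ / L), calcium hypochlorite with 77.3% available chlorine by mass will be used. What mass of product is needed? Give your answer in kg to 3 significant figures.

32.9 kg

Volume: 2420 m³ = 2,420,000 L.
Chlorine deficit: 13.2 − 2.7 = 10.5 ppm = 10.5 mg/L as Cl₂.
Cl₂ equivalent needed: 10.5 mg/L × 2,420,000 L = 25,410,000 mg = 25,410 g.
Product at 77.3% available chlorine: 25,410 / 0.773 = 32,870 g.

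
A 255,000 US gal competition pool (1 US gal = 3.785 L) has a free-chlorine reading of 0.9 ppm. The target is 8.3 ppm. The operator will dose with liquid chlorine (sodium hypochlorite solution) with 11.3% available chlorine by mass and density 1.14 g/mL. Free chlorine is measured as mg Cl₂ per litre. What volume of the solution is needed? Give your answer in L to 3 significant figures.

55.4 L

Volume: 255,000 US gal × 3.785 L/gal = 965,175 L.
Chlorine deficit: 8.3 − 0.9 = 7.4 ppm = 7.4 mg/L as Cl₂.
Cl₂ equivalent needed: 7.4 mg/L × 965,175 L = 7,142,000 mg = 7142 g.
Product at 11.3% available chlorine: 7142 / 0.113 = 63,210 g.
Volume at density 1.14 g/mL: 63,210 g ÷ 1.14 g/mL = 55,440 mL.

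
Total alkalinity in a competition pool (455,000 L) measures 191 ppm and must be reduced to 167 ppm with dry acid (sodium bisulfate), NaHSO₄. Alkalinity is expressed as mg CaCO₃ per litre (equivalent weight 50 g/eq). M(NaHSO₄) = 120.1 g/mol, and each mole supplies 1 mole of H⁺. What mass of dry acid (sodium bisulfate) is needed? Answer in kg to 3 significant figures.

26.2 kg

Alkalinity to neutralize: (191 − 167) = 24 mg/L as CaCO₃ × 455,000 L = 10,920 g as CaCO₃.
Equivalents of H⁺ required: 10,920 ÷ 50 g/eq = 218.4 eq = 218.4 mol NaHSO₄.
Mass of NaHSO₄: 218.4 × 120.1 = 26,230 g.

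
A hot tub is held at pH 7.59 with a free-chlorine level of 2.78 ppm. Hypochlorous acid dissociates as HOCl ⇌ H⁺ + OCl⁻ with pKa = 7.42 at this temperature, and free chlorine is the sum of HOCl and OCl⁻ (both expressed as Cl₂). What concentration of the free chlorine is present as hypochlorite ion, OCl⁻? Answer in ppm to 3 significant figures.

1.66 ppm

[OCl⁻]/[HOCl] = 10^(pH − pKa) = 10^(7.59 − 7.42) = 10^0.17 = 1.479.
Fraction as HOCl = 1 / (1 + 1.479) = 0.4034.
OCl⁻ = (1 − 0.4034) × 2.78 ppm = 1.659 ppm.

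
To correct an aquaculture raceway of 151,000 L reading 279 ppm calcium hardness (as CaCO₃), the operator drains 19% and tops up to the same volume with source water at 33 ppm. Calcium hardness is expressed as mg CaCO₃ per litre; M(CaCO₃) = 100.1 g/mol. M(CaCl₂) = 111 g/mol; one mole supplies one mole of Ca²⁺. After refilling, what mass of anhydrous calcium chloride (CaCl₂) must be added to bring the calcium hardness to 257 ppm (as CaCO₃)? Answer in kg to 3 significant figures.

4.14 kg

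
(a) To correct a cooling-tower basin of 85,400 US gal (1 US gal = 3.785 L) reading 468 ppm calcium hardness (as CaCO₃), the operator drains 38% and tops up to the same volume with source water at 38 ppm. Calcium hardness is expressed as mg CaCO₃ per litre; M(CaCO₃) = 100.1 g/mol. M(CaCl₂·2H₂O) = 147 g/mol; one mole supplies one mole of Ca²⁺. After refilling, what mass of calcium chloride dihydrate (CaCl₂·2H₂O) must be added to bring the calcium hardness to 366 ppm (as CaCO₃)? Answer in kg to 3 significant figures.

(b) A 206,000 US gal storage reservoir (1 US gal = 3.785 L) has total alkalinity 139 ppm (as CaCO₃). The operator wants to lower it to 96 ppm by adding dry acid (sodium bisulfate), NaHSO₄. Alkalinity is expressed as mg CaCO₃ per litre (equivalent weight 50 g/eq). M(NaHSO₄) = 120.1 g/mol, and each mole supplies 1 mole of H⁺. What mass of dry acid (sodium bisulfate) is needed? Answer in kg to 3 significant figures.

(a) 29.1 kg; (b) 80.5 kg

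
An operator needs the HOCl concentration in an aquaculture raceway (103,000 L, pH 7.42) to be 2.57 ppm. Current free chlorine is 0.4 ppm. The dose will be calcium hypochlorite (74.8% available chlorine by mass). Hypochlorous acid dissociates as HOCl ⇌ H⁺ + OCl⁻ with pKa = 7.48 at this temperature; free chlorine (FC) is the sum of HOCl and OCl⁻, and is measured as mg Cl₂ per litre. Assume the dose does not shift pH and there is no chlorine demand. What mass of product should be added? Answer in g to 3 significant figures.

607 g

[OCl⁻]/[HOCl] = 10^(pH − pKa) = 10^(7.42 − 7.48) = 0.871; fraction as HOCl = 1/(1 + 0.871) = 0.5345.
Free chlorine required for 2.57 ppm HOCl: 2.57 / 0.5345 = 4.808 ppm.
FC to add: 4.808 − 0.4 = 4.408 mg/L as Cl₂.
Cl₂ equivalent: 4.408 mg/L × 103,000 L = 454.1 g.
Product at 74.8% available Cl: 454.1 / 0.748 = 607 g.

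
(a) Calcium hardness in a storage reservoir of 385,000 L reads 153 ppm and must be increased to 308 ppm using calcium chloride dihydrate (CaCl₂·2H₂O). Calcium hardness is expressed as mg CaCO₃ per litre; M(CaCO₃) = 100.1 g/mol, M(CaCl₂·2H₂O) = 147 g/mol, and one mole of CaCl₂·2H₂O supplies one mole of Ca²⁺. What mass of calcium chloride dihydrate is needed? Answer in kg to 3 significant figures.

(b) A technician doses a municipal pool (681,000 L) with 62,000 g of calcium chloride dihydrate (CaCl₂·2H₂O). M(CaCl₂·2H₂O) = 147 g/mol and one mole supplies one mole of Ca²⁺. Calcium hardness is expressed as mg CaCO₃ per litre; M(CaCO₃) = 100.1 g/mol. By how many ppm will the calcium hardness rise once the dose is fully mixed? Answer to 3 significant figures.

(a) Hardness to add: (308 − 153) = 155 mg/L as CaCO₃ × 385,000 L = 59,680 g as CaCO₃.
(a) Moles of Ca²⁺ (1 mol Ca²⁺ ≡ 1 mol CaCO₃): 59,680 / 100.1 g/mol = 596.2 mol.
(a) Mass of CaCl₂·2H₂O: 596.2 × 147 = 87,630 g.

(b) Moles of Ca²⁺: 62,000 g ÷ 147 g/mol = 421.8 mol.
(b) As CaCO₃: 421.8 mol × 100.1 g/mol = 42,220 g.
(b) Rise: 42,220 g / 681,000 L × 1000 = 62 mg/L.

(a) 87.6 kg; (b) 62.0 ppm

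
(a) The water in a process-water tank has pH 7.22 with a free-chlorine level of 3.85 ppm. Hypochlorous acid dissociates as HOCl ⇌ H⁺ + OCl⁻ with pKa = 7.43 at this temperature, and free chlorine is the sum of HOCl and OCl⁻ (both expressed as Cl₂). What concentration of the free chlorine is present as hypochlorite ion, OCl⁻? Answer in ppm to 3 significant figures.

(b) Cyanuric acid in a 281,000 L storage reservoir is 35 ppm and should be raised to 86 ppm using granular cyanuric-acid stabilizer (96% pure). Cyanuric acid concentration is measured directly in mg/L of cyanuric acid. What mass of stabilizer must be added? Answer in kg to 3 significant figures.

(a) 1.47 ppm; (b) 14.9 kg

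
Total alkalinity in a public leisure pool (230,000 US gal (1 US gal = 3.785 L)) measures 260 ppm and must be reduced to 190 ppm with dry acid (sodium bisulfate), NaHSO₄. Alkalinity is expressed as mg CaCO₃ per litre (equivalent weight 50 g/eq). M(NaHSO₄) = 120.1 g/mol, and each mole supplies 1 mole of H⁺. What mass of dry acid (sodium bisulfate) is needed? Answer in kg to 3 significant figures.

146 kg

Volume: 230,000 US gal × 3.785 L/gal = 870,550 L.
Alkalinity to neutralize: (260 − 190) = 70 mg/L as CaCO₃ × 870,550 L = 60,940 g as CaCO₃.
Equivalents of H⁺ required: 60,940 ÷ 50 g/eq = 1219 eq = 1219 mol NaHSO₄.
Mass of NaHSO₄: 1219 × 120.1 = 146,400 g.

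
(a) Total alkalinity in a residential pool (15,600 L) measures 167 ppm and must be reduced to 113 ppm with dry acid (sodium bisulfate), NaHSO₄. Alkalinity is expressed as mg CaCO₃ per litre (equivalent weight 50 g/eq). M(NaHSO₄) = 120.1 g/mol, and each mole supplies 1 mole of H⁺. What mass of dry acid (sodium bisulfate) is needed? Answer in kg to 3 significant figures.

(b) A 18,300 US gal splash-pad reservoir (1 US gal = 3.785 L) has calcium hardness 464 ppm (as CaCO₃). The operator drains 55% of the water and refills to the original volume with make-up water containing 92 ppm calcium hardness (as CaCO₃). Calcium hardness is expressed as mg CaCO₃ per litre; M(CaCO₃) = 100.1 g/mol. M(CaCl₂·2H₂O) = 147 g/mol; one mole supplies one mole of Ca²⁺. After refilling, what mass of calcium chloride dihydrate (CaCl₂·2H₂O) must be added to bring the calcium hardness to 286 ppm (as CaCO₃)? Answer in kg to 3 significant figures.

(a) Alkalinity to neutralize: (167 − 113) = 54 mg/L as CaCO₃ × 15,600 L = 842.4 g as CaCO₃.
(a) Equivalents of H⁺ required: 842.4 ÷ 50 g/eq = 16.85 eq = 16.85 mol NaHSO₄.
(a) Mass of NaHSO₄: 16.85 × 120.1 = 2023 g.

(b) Volume: 18,300 US gal × 3.785 L/gal = 69,266 L.
(b) After draining 55% and refilling: 464 × 0.45 + 92 × 0.55 = 259.4 ppm.
(b) Deficit to target: 286 − 259.4 = 26.6 mg/L.
(b) As CaCO₃: 26.6 mg/L × 69,266 L = 1842 g; ÷ 100.1 = 18.41 mol Ca²⁺.
(b) Mass: 18.41 × 147 = 2706 g.

(a) 2.02 kg; (b) 2.71 kg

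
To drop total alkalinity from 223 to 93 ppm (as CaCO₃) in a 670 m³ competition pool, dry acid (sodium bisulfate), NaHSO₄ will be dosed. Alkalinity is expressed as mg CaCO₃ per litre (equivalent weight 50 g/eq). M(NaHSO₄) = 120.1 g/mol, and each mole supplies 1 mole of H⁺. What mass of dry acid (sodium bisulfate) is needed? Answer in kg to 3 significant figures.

Volume: 670 m³ = 670,000 L.
Alkalinity to neutralize: (223 − 93) = 130 mg/L as CaCO₃ × 670,000 L = 87,100 g as CaCO₃.
Equivalents of H⁺ required: 87,100 ÷ 50 g/eq = 1742 eq = 1742 mol NaHSO₄.
Mass of NaHSO₄: 1742 × 120.1 = 209,200 g.

209 kg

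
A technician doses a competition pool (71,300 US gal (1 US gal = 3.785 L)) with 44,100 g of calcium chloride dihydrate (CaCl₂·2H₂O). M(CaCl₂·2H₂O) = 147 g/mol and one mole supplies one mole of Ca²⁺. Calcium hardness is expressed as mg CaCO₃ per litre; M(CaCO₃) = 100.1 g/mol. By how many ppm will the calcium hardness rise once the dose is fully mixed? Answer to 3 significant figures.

Volume: 71,300 US gal × 3.785 L/gal = 269,870 L.
Moles of Ca²⁺: 44,100 g ÷ 147 g/mol = 300 mol.
As CaCO₃: 300 mol × 100.1 g/mol = 30,030 g.
Rise: 30,030 g / 269,870 L × 1000 = 111.3 mg/L.

111 ppm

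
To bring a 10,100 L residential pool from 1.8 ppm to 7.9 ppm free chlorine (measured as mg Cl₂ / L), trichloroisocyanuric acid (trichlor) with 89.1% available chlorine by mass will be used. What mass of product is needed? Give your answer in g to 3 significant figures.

69.1 g

Chlorine deficit: 7.9 − 1.8 = 6.1 ppm = 6.1 mg/L as Cl₂.
Cl₂ equivalent needed: 6.1 mg/L × 10,100 L = 61,610 mg = 61.61 g.
Product at 89.1% available chlorine: 61.61 / 0.891 = 69.15 g.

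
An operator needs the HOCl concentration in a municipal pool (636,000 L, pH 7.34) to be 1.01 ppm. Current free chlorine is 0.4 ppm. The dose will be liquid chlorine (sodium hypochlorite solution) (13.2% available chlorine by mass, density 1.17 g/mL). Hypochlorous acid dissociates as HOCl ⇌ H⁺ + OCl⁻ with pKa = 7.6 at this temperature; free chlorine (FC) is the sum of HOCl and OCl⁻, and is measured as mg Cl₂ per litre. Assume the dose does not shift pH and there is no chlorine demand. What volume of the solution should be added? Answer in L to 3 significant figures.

4.80 L

[OCl⁻]/[HOCl] = 10^(pH − pKa) = 10^(7.34 − 7.6) = 0.5495; fraction as HOCl = 1/(1 + 0.5495) = 0.6454.
Free chlorine required for 1.01 ppm HOCl: 1.01 / 0.6454 = 1.565 ppm.
FC to add: 1.565 − 0.4 = 1.165 mg/L as Cl₂.
Cl₂ equivalent: 1.165 mg/L × 636,000 L = 741 g.
Product at 13.2% available Cl: 741 / 0.132 = 5613 g.
Volume: 5613 g ÷ 1.17 g/mL = 4798 mL.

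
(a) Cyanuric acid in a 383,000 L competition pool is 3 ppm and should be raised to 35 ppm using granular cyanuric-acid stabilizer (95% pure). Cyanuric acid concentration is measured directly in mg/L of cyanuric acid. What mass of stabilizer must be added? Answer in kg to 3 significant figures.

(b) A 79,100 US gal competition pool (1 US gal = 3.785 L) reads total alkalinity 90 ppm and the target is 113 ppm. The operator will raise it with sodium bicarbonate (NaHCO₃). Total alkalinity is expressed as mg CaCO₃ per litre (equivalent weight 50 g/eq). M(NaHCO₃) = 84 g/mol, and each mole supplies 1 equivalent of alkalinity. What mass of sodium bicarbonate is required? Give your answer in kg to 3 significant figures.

(a) 12.9 kg; (b) 11.6 kg

(a) CYA to add: (35 − 3) = 32 mg/L × 383,000 L = 12,260 g cyanuric acid.
(a) At 95% purity: 12,260 / 0.95 = 12,900 g product.

(b) Volume: 79,100 US gal × 3.785 L/gal = 299,394 L.
(b) Alkalinity to add: (113 − 90) = 23 mg/L as CaCO₃ × 299,394 L = 6886 g as CaCO₃.
(b) Equivalents: 6886 g ÷ 50 g/eq = 137.7 eq.
(b) NaHCO₃ supplies 1 eq per mole → 137.7 mol.
(b) Mass: 137.7 mol × 84 g/mol = 11,570 g.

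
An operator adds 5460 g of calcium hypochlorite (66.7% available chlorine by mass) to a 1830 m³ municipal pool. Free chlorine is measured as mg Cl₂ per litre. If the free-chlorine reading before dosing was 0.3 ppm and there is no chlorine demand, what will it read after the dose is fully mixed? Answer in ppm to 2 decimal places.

Volume: 1830 m³ = 1,830,000 L.
Available chlorine delivered: 5460 g × 0.667 = 3642 g as Cl₂.
Concentration rise: 3642 g / 1,830,000 L = 1.99 mg/L = 1.99 ppm.
Final FC: 0.3 + 1.99 = 2.29 ppm.

2.29 ppm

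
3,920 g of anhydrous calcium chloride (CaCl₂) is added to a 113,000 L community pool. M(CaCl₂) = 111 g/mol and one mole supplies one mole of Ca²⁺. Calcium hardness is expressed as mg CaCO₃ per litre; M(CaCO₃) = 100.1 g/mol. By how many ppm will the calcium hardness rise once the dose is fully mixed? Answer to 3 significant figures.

Moles of Ca²⁺: 3,920 g ÷ 111 g/mol = 35.32 mol.
As CaCO₃: 35.32 mol × 100.1 g/mol = 3535 g.
Rise: 3535 g / 113,000 L × 1000 = 31.28 mg/L.

31.3 ppm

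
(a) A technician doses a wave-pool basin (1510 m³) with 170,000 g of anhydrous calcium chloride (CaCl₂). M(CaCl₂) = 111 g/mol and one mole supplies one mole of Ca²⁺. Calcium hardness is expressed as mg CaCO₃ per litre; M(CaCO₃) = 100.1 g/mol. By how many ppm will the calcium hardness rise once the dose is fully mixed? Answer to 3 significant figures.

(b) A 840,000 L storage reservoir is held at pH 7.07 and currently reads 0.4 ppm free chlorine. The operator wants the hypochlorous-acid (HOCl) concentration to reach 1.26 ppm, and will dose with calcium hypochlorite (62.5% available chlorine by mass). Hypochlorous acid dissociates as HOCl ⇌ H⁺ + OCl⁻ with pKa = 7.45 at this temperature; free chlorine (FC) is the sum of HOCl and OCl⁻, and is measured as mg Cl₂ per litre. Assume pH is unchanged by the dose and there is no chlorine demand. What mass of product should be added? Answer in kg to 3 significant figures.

(a) 102 ppm; (b) 1.86 kg

(a) Volume: 1510 m³ = 1,510,000 L.
(a) Moles of Ca²⁺: 170,000 g ÷ 111 g/mol = 1532 mol.
(a) As CaCO₃: 1532 mol × 100.1 g/mol = 153,300 g.
(a) Rise: 153,300 g / 1,510,000 L × 1000 = 101.5 mg/L.

(b) [OCl⁻]/[HOCl] = 10^(pH − pKa) = 10^(7.07 − 7.45) = 0.4169; fraction as HOCl = 1/(1 + 0.4169) = 0.7058.
(b) Free chlorine required for 1.26 ppm HOCl: 1.26 / 0.7058 = 1.785 ppm.
(b) FC to add: 1.785 − 0.4 = 1.385 mg/L as Cl₂.
(b) Cl₂ equivalent: 1.385 mg/L × 840,000 L = 1164 g.
(b) Product at 62.5% available Cl: 1164 / 0.625 = 1862 g.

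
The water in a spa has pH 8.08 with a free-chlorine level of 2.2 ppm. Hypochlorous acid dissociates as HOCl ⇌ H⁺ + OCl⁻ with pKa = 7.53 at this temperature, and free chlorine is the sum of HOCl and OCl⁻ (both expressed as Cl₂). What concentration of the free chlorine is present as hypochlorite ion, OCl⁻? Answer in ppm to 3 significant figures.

1.72 ppm

[OCl⁻]/[HOCl] = 10^(pH − pKa) = 10^(8.08 − 7.53) = 10^0.55 = 3.548.
Fraction as HOCl = 1 / (1 + 3.548) = 0.2199.
OCl⁻ = (1 − 0.2199) × 2.2 ppm = 1.716 ppm.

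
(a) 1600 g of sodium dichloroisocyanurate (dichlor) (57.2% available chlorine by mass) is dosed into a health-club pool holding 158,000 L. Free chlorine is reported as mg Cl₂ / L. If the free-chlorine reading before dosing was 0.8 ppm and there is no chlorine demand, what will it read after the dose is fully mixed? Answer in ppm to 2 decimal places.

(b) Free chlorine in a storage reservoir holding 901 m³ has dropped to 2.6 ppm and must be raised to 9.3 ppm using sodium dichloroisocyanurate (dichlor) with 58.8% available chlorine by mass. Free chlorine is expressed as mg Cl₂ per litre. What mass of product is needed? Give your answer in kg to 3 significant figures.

(a) 6.59 ppm; (b) 10.3 kg

(a) Available chlorine delivered: 1600 g × 0.572 = 915.2 g as Cl₂.
(a) Concentration rise: 915.2 g / 158,000 L = 5.792 mg/L = 5.79 ppm.
(a) Final FC: 0.8 + 5.79 = 6.59 ppm.

(b) Volume: 901 m³ = 901,000 L.
(b) Chlorine deficit: 9.3 − 2.6 = 6.7 ppm = 6.7 mg/L as Cl₂.
(b) Cl₂ equivalent needed: 6.7 mg/L × 901,000 L = 6,037,000 mg = 6037 g.
(b) Product at 58.8% available chlorine: 6037 / 0.588 = 10,270 g.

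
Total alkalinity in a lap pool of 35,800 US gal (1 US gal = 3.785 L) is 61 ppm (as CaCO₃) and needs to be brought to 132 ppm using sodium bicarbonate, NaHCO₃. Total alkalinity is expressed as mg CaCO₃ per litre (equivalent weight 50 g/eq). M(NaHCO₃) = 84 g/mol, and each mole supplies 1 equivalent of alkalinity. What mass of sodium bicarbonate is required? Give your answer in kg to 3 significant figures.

Volume: 35,800 US gal × 3.785 L/gal = 135,503 L.
Alkalinity to add: (132 − 61) = 71 mg/L as CaCO₃ × 135,503 L = 9621 g as CaCO₃.
Equivalents: 9621 g ÷ 50 g/eq = 192.4 eq.
NaHCO₃ supplies 1 eq per mole → 192.4 mol.
Mass: 192.4 mol × 84 g/mol = 16,160 g.

16.2 kg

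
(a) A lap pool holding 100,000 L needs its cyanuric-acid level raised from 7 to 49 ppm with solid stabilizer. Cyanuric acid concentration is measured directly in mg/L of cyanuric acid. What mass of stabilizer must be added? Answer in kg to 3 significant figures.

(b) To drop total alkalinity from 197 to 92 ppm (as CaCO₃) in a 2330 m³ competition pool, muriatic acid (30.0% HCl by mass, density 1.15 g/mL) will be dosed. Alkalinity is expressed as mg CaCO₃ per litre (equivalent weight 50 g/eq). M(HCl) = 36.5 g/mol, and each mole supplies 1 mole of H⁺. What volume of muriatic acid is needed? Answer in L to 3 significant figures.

(a) CYA to add: (49 − 7) = 42 mg/L × 100,000 L = 4200 g cyanuric acid.

(b) Volume: 2330 m³ = 2,330,000 L.
(b) Alkalinity to neutralize: (197 − 92) = 105 mg/L as CaCO₃ × 2,330,000 L = 244,600 g as CaCO₃.
(b) Equivalents of H⁺ required: 244,600 ÷ 50 g/eq = 4893 eq = 4893 mol HCl.
(b) Mass of HCl: 4893 × 36.5 = 178,600 g.
(b) Mass of 30.0% solution: 178,600 / 0.3 = 595,300 g.
(b) Volume: 595,300 g ÷ 1.15 g/mL = 517,700 mL.

(a) 4.20 kg; (b) 518 L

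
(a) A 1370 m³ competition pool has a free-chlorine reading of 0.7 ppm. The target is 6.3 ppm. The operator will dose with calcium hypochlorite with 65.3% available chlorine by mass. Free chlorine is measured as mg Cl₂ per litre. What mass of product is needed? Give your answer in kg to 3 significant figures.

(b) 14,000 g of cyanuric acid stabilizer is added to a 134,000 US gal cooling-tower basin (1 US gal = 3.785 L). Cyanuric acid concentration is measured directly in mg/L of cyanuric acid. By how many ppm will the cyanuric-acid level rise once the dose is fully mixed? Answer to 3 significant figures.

(a) 11.7 kg; (b) 27.6 ppm

(a) Volume: 1370 m³ = 1,370,000 L.
(a) Chlorine deficit: 6.3 − 0.7 = 5.6 ppm = 5.6 mg/L as Cl₂.
(a) Cl₂ equivalent needed: 5.6 mg/L × 1,370,000 L = 7,672,000 mg = 7672 g.
(a) Product at 65.3% available chlorine: 7672 / 0.653 = 11,750 g.

(b) Volume: 134,000 US gal × 3.785 L/gal = 507,190 L.
(b) Rise: 14,000 g / 507,190 L × 1000 = 27.6 mg/L.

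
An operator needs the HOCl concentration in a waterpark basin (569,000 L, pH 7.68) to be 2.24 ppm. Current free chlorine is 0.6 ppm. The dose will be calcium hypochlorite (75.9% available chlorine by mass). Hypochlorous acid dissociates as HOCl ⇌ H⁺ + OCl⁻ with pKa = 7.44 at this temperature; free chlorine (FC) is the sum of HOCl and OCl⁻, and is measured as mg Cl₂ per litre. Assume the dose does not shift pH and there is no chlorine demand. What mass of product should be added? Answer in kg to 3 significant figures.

[OCl⁻]/[HOCl] = 10^(pH − pKa) = 10^(7.68 − 7.44) = 1.738; fraction as HOCl = 1/(1 + 1.738) = 0.3653.
Free chlorine required for 2.24 ppm HOCl: 2.24 / 0.3653 = 6.133 ppm.
FC to add: 6.133 − 0.6 = 5.533 mg/L as Cl₂.
Cl₂ equivalent: 5.533 mg/L × 569,000 L = 3148 g.
Product at 75.9% available Cl: 3148 / 0.759 = 4148 g.

4.15 kg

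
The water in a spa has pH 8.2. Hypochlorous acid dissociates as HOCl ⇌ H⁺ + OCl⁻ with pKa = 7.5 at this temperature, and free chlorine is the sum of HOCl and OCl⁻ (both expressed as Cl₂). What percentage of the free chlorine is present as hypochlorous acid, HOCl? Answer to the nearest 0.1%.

16.6%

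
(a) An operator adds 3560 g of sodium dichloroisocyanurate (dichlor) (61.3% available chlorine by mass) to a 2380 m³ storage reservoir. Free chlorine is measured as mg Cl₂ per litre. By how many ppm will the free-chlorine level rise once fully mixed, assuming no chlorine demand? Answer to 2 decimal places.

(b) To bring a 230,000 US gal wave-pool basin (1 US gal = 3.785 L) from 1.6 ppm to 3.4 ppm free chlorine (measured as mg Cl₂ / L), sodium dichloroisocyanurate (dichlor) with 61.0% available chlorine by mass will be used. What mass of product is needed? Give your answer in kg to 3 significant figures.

(a) 0.92 ppm; (b) 2.57 kg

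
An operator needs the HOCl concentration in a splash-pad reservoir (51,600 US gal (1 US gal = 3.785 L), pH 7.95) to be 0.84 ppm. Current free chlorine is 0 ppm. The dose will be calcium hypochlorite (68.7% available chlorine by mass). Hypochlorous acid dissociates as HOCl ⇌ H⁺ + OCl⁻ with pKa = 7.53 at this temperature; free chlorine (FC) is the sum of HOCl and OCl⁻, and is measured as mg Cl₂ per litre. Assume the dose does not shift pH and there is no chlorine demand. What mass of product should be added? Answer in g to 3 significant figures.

867 g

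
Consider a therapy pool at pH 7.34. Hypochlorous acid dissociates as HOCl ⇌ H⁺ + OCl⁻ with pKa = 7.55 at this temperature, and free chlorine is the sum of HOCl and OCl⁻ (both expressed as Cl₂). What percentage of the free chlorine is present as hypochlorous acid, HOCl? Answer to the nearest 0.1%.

61.9%

[OCl⁻]/[HOCl] = 10^(pH − pKa) = 10^(7.34 − 7.55) = 10^-0.21 = 0.6166.
Fraction as HOCl = 1 / (1 + 0.6166) = 0.6186.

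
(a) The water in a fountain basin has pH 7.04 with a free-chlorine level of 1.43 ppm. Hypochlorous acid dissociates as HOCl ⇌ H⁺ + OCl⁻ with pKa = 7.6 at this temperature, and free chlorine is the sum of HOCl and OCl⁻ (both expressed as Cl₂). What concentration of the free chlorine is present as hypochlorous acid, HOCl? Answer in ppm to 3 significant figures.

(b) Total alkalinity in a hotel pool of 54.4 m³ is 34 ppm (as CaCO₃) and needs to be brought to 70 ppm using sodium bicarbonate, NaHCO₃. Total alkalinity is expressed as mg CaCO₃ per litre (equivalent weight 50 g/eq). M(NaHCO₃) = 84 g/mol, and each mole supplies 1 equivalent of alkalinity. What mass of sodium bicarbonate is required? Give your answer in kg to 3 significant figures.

(a) 1.12 ppm; (b) 3.29 kg

(a) [OCl⁻]/[HOCl] = 10^(pH − pKa) = 10^(7.04 − 7.6) = 10^-0.56 = 0.2754.
(a) Fraction as HOCl = 1 / (1 + 0.2754) = 0.7841.
(a) HOCl = 0.7841 × 1.43 ppm = 1.121 ppm.

(b) Volume: 54.4 m³ = 54,400 L.
(b) Alkalinity to add: (70 − 34) = 36 mg/L as CaCO₃ × 54,400 L = 1958 g as CaCO₃.
(b) Equivalents: 1958 g ÷ 50 g/eq = 39.17 eq.
(b) NaHCO₃ supplies 1 eq per mole → 39.17 mol.
(b) Mass: 39.17 mol × 84 g/mol = 3290 g.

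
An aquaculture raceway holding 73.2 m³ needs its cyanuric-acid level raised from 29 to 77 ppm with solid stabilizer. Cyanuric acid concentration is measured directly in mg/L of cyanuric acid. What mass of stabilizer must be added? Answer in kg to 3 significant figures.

3.51 kg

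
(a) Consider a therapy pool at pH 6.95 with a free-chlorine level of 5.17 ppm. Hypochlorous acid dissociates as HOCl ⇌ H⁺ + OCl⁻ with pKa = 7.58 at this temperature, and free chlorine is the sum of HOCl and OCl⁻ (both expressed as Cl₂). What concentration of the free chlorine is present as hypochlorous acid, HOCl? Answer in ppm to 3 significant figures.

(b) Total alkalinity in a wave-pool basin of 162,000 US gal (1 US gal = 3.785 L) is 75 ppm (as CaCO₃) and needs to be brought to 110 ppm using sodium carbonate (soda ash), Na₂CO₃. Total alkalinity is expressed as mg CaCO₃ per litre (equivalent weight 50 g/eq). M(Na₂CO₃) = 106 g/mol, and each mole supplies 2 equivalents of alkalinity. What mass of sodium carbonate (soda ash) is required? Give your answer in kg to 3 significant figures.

(a) 4.19 ppm; (b) 22.7 kg

(a) [OCl⁻]/[HOCl] = 10^(pH − pKa) = 10^(6.95 − 7.58) = 10^-0.63 = 0.2344.
(a) Fraction as HOCl = 1 / (1 + 0.2344) = 0.8101.
(a) HOCl = 0.8101 × 5.17 ppm = 4.188 ppm.

(b) Volume: 162,000 US gal × 3.785 L/gal = 613,170 L.
(b) Alkalinity to add: (110 − 75) = 35 mg/L as CaCO₃ × 613,170 L = 21,460 g as CaCO₃.
(b) Equivalents: 21,460 g ÷ 50 g/eq = 429.2 eq.
(b) Each mole of Na₂CO₃ supplies 2 eq, so 429.2 / 2 = 214.6 mol.
(b) Mass: 214.6 mol × 106 g/mol = 22,750 g.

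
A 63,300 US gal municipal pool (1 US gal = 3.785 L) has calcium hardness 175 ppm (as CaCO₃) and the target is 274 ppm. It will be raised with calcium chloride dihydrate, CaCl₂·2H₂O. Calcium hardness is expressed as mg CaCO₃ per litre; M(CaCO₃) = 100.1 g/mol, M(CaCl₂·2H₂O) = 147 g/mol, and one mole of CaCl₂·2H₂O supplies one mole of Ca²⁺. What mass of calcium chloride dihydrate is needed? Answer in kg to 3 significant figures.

34.8 kg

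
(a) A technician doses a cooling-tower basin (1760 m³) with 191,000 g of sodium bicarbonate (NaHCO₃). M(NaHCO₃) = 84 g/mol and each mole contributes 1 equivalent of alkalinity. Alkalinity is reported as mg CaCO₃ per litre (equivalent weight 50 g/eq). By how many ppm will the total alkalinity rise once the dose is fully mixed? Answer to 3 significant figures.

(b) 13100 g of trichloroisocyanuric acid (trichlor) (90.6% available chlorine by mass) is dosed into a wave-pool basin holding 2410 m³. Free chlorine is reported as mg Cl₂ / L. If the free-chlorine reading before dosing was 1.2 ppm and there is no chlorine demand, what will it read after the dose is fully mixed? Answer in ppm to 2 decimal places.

(a) 64.6 ppm; (b) 6.12 ppm

(a) Volume: 1760 m³ = 1,760,000 L.
(a) Moles of NaHCO₃: 191,000 g ÷ 84 g/mol = 2274 mol → 2274 eq of alkalinity.
(a) As CaCO₃: 2274 eq × 50 g/eq = 113,700 g.
(a) Rise: 113,700 g / 1,760,000 L × 1000 = 64.6 mg/L.

(b) Volume: 2410 m³ = 2,410,000 L.
(b) Available chlorine delivered: 13,100 g × 0.906 = 11,870 g as Cl₂.
(b) Concentration rise: 11,870 g / 2,410,000 L = 4.925 mg/L = 4.92 ppm.
(b) Final FC: 1.2 + 4.92 = 6.12 ppm.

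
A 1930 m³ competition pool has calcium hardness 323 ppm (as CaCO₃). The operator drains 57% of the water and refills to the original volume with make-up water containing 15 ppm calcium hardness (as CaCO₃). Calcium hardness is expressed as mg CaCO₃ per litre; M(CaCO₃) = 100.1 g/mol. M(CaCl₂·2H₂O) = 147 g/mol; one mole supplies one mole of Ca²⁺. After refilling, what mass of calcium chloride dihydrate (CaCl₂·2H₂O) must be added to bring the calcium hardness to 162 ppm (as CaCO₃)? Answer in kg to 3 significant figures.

Volume: 1930 m³ = 1,930,000 L.
After draining 57% and refilling: 323 × 0.43 + 15 × 0.57 = 147.44 ppm.
Deficit to target: 162 − 147.44 = 14.56 mg/L.
As CaCO₃: 14.56 mg/L × 1,930,000 L = 28,100 g; ÷ 100.1 = 280.7 mol Ca²⁺.
Mass: 280.7 × 147 = 41,270 g.

41.3 kg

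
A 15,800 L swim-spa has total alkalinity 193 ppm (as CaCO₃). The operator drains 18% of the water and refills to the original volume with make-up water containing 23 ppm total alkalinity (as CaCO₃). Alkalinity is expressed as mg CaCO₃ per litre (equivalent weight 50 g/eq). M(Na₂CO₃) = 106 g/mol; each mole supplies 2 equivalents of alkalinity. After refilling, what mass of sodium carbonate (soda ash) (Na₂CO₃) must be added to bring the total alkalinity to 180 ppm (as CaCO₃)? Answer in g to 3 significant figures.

After draining 18% and refilling: 193 × 0.82 + 23 × 0.18 = 162.4 ppm.
Deficit to target: 180 − 162.4 = 17.6 mg/L.
As CaCO₃: 17.6 mg/L × 15,800 L = 278.1 g; ÷ 50 g/eq ÷ 2 = 2.781 mol Na₂CO₃.
Mass: 2.781 × 106 = 294.8 g.

295 g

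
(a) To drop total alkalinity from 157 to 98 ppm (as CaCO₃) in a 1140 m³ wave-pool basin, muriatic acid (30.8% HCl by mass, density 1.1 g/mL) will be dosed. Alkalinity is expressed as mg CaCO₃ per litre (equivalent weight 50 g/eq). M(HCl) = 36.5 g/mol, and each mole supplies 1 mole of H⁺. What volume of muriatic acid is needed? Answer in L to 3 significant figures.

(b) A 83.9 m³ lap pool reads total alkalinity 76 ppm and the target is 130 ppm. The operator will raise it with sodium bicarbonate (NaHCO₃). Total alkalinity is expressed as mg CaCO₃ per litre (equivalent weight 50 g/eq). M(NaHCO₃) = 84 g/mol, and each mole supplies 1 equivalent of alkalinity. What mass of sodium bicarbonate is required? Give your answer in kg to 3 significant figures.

(a) Volume: 1140 m³ = 1,140,000 L.
(a) Alkalinity to neutralize: (157 − 98) = 59 mg/L as CaCO₃ × 1,140,000 L = 67,260 g as CaCO₃.
(a) Equivalents of H⁺ required: 67,260 ÷ 50 g/eq = 1345 eq = 1345 mol HCl.
(a) Mass of HCl: 1345 × 36.5 = 49,100 g.
(a) Mass of 30.8% solution: 49,100 / 0.308 = 159,400 g.
(a) Volume: 159,400 g ÷ 1.1 g/mL = 144,900 mL.

(b) Volume: 83.9 m³ = 83,900 L.
(b) Alkalinity to add: (130 − 76) = 54 mg/L as CaCO₃ × 83,900 L = 4531 g as CaCO₃.
(b) Equivalents: 4531 g ÷ 50 g/eq = 90.61 eq.
(b) NaHCO₃ supplies 1 eq per mole → 90.61 mol.
(b) Mass: 90.61 mol × 84 g/mol = 7611 g.

(a) 145 L; (b) 7.61 kg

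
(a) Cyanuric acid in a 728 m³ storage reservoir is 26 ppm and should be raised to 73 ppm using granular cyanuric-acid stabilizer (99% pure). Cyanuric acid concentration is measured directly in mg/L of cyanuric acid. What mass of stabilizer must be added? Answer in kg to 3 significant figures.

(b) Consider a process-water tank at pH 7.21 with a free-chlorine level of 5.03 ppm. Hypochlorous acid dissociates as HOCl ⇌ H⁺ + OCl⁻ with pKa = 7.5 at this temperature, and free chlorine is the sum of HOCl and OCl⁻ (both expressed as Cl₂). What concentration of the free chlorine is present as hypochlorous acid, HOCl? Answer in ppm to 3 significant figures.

(a) Volume: 728 m³ = 728,000 L.
(a) CYA to add: (73 − 26) = 47 mg/L × 728,000 L = 34,220 g cyanuric acid.
(a) At 99% purity: 34,220 / 0.99 = 34,560 g product.

(b) [OCl⁻]/[HOCl] = 10^(pH − pKa) = 10^(7.21 − 7.5) = 10^-0.29 = 0.5129.
(b) Fraction as HOCl = 1 / (1 + 0.5129) = 0.661.
(b) HOCl = 0.661 × 5.03 ppm = 3.325 ppm.

(a) 34.6 kg; (b) 3.32 ppm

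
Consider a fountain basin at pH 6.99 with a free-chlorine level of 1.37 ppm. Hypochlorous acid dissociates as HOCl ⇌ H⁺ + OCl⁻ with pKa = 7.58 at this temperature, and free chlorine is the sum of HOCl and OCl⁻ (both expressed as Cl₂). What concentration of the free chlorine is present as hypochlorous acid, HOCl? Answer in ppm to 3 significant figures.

[OCl⁻]/[HOCl] = 10^(pH − pKa) = 10^(6.99 − 7.58) = 10^-0.59 = 0.257.
Fraction as HOCl = 1 / (1 + 0.257) = 0.7955.
HOCl = 0.7955 × 1.37 ppm = 1.09 ppm.

1.09 ppm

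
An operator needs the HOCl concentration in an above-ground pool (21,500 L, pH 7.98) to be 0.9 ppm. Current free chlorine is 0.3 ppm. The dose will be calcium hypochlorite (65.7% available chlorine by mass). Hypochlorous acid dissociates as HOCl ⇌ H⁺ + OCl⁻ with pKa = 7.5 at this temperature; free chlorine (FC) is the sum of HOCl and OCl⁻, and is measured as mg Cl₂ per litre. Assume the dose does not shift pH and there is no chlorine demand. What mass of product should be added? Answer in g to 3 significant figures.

109 g

[OCl⁻]/[HOCl] = 10^(pH − pKa) = 10^(7.98 − 7.5) = 3.02; fraction as HOCl = 1/(1 + 3.02) = 0.2488.
Free chlorine required for 0.9 ppm HOCl: 0.9 / 0.2488 = 3.618 ppm.
FC to add: 3.618 − 0.3 = 3.318 mg/L as Cl₂.
Cl₂ equivalent: 3.318 mg/L × 21,500 L = 71.34 g.
Product at 65.7% available Cl: 71.34 / 0.657 = 108.6 g.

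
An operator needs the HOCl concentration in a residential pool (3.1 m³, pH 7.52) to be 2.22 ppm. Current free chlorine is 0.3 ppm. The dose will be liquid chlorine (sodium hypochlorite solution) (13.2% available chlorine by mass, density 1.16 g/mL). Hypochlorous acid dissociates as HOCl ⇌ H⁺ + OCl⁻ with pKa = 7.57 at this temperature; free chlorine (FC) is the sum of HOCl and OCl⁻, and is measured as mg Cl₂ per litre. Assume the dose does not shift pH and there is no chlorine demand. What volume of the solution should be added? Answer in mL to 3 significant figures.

Volume: 3.1 m³ = 3,100 L.
[OCl⁻]/[HOCl] = 10^(pH − pKa) = 10^(7.52 − 7.57) = 0.8913; fraction as HOCl = 1/(1 + 0.8913) = 0.5288.
Free chlorine required for 2.22 ppm HOCl: 2.22 / 0.5288 = 4.199 ppm.
FC to add: 4.199 − 0.3 = 3.899 mg/L as Cl₂.
Cl₂ equivalent: 3.899 mg/L × 3,100 L = 12.09 g.
Product at 13.2% available Cl: 12.09 / 0.132 = 91.56 g.
Volume: 91.56 g ÷ 1.16 g/mL = 78.93 mL.

78.9 mL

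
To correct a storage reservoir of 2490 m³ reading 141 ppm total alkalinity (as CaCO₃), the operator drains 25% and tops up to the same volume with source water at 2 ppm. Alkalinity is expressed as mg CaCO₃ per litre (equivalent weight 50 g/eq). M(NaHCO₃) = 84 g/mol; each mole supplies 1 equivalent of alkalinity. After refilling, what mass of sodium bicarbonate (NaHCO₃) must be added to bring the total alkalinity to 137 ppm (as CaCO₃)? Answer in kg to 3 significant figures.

Volume: 2490 m³ = 2,490,000 L.
After draining 25% and refilling: 141 × 0.75 + 2 × 0.25 = 106.25 ppm.
Deficit to target: 137 − 106.25 = 30.75 mg/L.
As CaCO₃: 30.75 mg/L × 2,490,000 L = 76,570 g; ÷ 50 g/eq ÷ 1 = 1531 mol NaHCO₃.
Mass: 1531 × 84 = 128,600 g.

129 kg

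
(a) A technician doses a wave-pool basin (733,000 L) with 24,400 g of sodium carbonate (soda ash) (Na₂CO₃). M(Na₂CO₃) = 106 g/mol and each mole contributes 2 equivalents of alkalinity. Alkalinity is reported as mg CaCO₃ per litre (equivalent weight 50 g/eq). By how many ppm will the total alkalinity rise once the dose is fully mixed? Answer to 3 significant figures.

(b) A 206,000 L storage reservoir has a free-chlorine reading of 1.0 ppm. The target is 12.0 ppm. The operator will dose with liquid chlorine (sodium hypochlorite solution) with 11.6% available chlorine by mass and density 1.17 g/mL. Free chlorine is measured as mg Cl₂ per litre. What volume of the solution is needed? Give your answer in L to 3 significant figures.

(a) 31.4 ppm; (b) 16.7 L

(a) Moles of Na₂CO₃: 24,400 g ÷ 106 g/mol = 230.2 mol → 460.4 eq of alkalinity.
(a) As CaCO₃: 460.4 eq × 50 g/eq = 23,020 g.
(a) Rise: 23,020 g / 733,000 L × 1000 = 31.4 mg/L.

(b) Chlorine deficit: 12.0 − 1.0 = 11 ppm = 11 mg/L as Cl₂.
(b) Cl₂ equivalent needed: 11 mg/L × 206,000 L = 2,266,000 mg = 2266 g.
(b) Product at 11.6% available chlorine: 2266 / 0.116 = 19,530 g.
(b) Volume at density 1.17 g/mL: 19,530 g ÷ 1.17 g/mL = 16,700 mL.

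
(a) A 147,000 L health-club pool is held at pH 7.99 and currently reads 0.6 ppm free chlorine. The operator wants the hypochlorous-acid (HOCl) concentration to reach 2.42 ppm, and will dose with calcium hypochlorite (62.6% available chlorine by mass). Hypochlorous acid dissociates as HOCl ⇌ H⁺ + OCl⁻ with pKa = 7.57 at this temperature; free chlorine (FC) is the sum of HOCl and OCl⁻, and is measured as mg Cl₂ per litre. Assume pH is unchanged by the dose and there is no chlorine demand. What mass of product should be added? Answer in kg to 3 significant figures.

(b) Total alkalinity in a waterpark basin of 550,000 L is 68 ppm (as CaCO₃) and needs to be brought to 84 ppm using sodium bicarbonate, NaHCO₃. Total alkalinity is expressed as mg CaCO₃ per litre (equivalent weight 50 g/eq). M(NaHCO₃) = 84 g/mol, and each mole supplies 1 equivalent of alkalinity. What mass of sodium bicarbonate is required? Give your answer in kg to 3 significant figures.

(a) 1.92 kg; (b) 14.8 kg

(a) [OCl⁻]/[HOCl] = 10^(pH − pKa) = 10^(7.99 − 7.57) = 2.63; fraction as HOCl = 1/(1 + 2.63) = 0.2755.
(a) Free chlorine required for 2.42 ppm HOCl: 2.42 / 0.2755 = 8.785 ppm.
(a) FC to add: 8.785 − 0.6 = 8.185 mg/L as Cl₂.
(a) Cl₂ equivalent: 8.185 mg/L × 147,000 L = 1203 g.
(a) Product at 62.6% available Cl: 1203 / 0.626 = 1922 g.

(b) Alkalinity to add: (84 − 68) = 16 mg/L as CaCO₃ × 550,000 L = 8800 g as CaCO₃.
(b) Equivalents: 8800 g ÷ 50 g/eq = 176 eq.
(b) NaHCO₃ supplies 1 eq per mole → 176 mol.
(b) Mass: 176 mol × 84 g/mol = 14,780 g.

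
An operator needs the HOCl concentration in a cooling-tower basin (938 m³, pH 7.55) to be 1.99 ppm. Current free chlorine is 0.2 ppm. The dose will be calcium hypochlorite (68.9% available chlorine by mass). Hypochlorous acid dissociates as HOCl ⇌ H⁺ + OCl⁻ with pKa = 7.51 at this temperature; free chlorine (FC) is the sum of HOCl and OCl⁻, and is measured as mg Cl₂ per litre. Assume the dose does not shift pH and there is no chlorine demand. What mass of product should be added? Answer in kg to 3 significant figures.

5.41 kg

Volume: 938 m³ = 938,000 L.
[OCl⁻]/[HOCl] = 10^(pH − pKa) = 10^(7.55 − 7.51) = 1.096; fraction as HOCl = 1/(1 + 1.096) = 0.477.
Free chlorine required for 1.99 ppm HOCl: 1.99 / 0.477 = 4.172 ppm.
FC to add: 4.172 − 0.2 = 3.972 mg/L as Cl₂.
Cl₂ equivalent: 3.972 mg/L × 938,000 L = 3726 g.
Product at 68.9% available Cl: 3726 / 0.689 = 5407 g.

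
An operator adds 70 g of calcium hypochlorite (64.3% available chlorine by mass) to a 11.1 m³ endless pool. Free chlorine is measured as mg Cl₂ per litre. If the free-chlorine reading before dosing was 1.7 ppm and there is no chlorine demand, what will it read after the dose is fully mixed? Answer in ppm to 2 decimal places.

5.75 ppm

Volume: 11.1 m³ = 11,100 L.
Available chlorine delivered: 70 g × 0.643 = 45.01 g as Cl₂.
Concentration rise: 45.01 g / 11,100 L = 4.055 mg/L = 4.05 ppm.
Final FC: 1.7 + 4.05 = 5.75 ppm.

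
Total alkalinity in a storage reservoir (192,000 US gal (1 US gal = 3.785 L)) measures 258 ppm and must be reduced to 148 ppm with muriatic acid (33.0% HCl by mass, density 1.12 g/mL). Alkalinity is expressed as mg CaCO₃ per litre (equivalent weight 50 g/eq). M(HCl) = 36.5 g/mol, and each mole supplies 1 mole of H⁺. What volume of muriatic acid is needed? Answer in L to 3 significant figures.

158 L

Volume: 192,000 US gal × 3.785 L/gal = 726,720 L.
Alkalinity to neutralize: (258 − 148) = 110 mg/L as CaCO₃ × 726,720 L = 79,940 g as CaCO₃.
Equivalents of H⁺ required: 79,940 ÷ 50 g/eq = 1599 eq = 1599 mol HCl.
Mass of HCl: 1599 × 36.5 = 58,360 g.
Mass of 33.0% solution: 58,360 / 0.33 = 176,800 g.
Volume: 176,800 g ÷ 1.12 g/mL = 157,900 mL.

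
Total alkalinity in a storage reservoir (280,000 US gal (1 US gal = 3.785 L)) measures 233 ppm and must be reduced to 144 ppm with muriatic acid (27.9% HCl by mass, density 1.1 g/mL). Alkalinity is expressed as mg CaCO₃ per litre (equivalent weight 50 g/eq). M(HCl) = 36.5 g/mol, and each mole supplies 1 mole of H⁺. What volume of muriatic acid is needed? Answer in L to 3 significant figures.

Volume: 280,000 US gal × 3.785 L/gal = 1,059,800 L.
Alkalinity to neutralize: (233 − 144) = 89 mg/L as CaCO₃ × 1,059,800 L = 94,320 g as CaCO₃.
Equivalents of H⁺ required: 94,320 ÷ 50 g/eq = 1886 eq = 1886 mol HCl.
Mass of HCl: 1886 × 36.5 = 68,860 g.
Mass of 27.9% solution: 68,860 / 0.279 = 246,800 g.
Volume: 246,800 g ÷ 1.1 g/mL = 224,400 mL.

224 L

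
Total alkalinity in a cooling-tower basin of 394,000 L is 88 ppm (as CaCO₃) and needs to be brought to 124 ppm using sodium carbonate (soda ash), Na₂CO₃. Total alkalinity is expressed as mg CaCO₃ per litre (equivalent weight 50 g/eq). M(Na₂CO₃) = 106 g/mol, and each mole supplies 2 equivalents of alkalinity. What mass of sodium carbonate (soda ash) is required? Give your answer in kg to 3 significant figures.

15.0 kg

Alkalinity to add: (124 − 88) = 36 mg/L as CaCO₃ × 394,000 L = 14,180 g as CaCO₃.
Equivalents: 14,180 g ÷ 50 g/eq = 283.7 eq.
Each mole of Na₂CO₃ supplies 2 eq, so 283.7 / 2 = 141.8 mol.
Mass: 141.8 mol × 106 g/mol = 15,040 g.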